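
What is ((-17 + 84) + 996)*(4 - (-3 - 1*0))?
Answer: 7441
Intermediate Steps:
((-17 + 84) + 996)*(4 - (-3 - 1*0)) = (67 + 996)*(4 - (-3 + 0)) = 1063*(4 - 1*(-3)) = 1063*(4 + 3) = 1063*7 = 7441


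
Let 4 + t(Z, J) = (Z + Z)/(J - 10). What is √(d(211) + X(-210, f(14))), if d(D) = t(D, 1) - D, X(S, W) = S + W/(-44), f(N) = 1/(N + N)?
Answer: I*√402888101/924 ≈ 21.723*I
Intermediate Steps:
t(Z, J) = -4 + 2*Z/(-10 + J) (t(Z, J) = -4 + (Z + Z)/(J - 10) = -4 + (2*Z)/(-10 + J) = -4 + 2*Z/(-10 + J))
f(N) = 1/(2*N)
X(S, W) = S - W/44 (X(S, W) = S + W*(-1/44) = S - W/44)
d(D) = -4 - 11*D/9 (d(D) = 2*(20 + D - 2*1)/(-10 + 1) - D = 2*(20 + D - 2)/(-9) - D = 2*(-⅑)*(18 + D) - D = (-4 - 2*D/9) - D = -4 - 11*D/9)
√(d(211) + X(-210, f(14))) = √((-4 - 11/9*211) + (-210 - 1/(88*14))) = √((-4 - 2321/9) + (-210 - 1/(88*14))) = √(-2357/9 + (-210 - 1/44*1/28)) = √(-2357/9 + (-210 - 1/1232)) = √(-2357/9 - 258721/1232) = √(-5232313/11088) = I*√402888101/924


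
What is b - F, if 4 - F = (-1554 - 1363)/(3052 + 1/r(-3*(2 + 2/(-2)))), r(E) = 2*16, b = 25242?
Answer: 2464775926/97665 ≈ 25237.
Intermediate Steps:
r(E) = 32
F = 484004/97665 (F = 4 - (-1554 - 1363)/(3052 + 1/32) = 4 - (-2917)/(3052 + 1/32) = 4 - (-2917)/97665/32 = 4 - (-2917)*32/97665 = 4 - 1*(-93344/97665) = 4 + 93344/97665 = 484004/97665 ≈ 4.9558)
b - F = 25242 - 1*484004/97665 = 25242 - 484004/97665 = 2464775926/97665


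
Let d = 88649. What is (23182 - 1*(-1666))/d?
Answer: 24848/88649 ≈ 0.28030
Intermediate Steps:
(23182 - 1*(-1666))/d = (23182 - 1*(-1666))/88649 = (23182 + 1666)*(1/88649) = 24848*(1/88649) = 24848/88649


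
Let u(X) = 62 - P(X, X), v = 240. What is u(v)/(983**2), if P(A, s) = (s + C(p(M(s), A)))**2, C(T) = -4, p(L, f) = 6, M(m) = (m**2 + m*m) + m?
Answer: -55634/966289 ≈ -0.057575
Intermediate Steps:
M(m) = m + 2*m**2 (M(m) = (m**2 + m**2) + m = 2*m**2 + m = m + 2*m**2)
P(A, s) = (-4 + s)**2 (P(A, s) = (s - 4)**2 = (-4 + s)**2)
u(X) = 62 - (-4 + X)**2
u(v)/(983**2) = (62 - (-4 + 240)**2)/(983**2) = (62 - 1*236**2)/966289 = (62 - 1*55696)*(1/966289) = (62 - 55696)*(1/966289) = -55634*1/966289 = -55634/966289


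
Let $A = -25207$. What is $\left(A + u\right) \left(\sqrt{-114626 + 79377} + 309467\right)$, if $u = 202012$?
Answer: $54715312935 + 176805 i \sqrt{35249} \approx 5.4715 \cdot 10^{10} + 3.3195 \cdot 10^{7} i$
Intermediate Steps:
$\left(A + u\right) \left(\sqrt{-114626 + 79377} + 309467\right) = \left(-25207 + 202012\right) \left(\sqrt{-114626 + 79377} + 309467\right) = 176805 \left(\sqrt{-35249} + 309467\right) = 176805 \left(i \sqrt{35249} + 309467\right) = 176805 \left(309467 + i \sqrt{35249}\right) = 54715312935 + 176805 i \sqrt{35249}$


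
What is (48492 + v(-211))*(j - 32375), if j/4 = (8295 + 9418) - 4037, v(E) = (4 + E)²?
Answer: 2039553189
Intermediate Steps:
j = 54704 (j = 4*((8295 + 9418) - 4037) = 4*(17713 - 4037) = 4*13676 = 54704)
(48492 + v(-211))*(j - 32375) = (48492 + (4 - 211)²)*(54704 - 32375) = (48492 + (-207)²)*22329 = (48492 + 42849)*22329 = 91341*22329 = 2039553189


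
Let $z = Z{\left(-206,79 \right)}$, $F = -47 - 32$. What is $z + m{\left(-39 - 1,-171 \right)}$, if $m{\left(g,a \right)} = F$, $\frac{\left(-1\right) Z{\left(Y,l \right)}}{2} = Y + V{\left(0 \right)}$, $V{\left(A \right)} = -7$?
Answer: $347$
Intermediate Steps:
$F = -79$
$Z{\left(Y,l \right)} = 14 - 2 Y$ ($Z{\left(Y,l \right)} = - 2 \left(Y - 7\right) = - 2 \left(-7 + Y\right) = 14 - 2 Y$)
$m{\left(g,a \right)} = -79$
$z = 426$ ($z = 14 - -412 = 14 + 412 = 426$)
$z + m{\left(-39 - 1,-171 \right)} = 426 - 79 = 347$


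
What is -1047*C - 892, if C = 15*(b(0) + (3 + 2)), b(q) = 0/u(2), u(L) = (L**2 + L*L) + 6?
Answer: -79417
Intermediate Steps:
u(L) = 6 + 2*L**2 (u(L) = (L**2 + L**2) + 6 = 2*L**2 + 6 = 6 + 2*L**2)
b(q) = 0 (b(q) = 0/(6 + 2*2**2) = 0/(6 + 2*4) = 0/(6 + 8) = 0/14 = 0*(1/14) = 0)
C = 75 (C = 15*(0 + (3 + 2)) = 15*(0 + 5) = 15*5 = 75)
-1047*C - 892 = -1047*75 - 892 = -78525 - 892 = -79417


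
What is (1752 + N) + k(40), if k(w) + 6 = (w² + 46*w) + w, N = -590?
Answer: 4636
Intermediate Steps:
k(w) = -6 + w² + 47*w (k(w) = -6 + ((w² + 46*w) + w) = -6 + (w² + 47*w) = -6 + w² + 47*w)
(1752 + N) + k(40) = (1752 - 590) + (-6 + 40² + 47*40) = 1162 + (-6 + 1600 + 1880) = 1162 + 3474 = 4636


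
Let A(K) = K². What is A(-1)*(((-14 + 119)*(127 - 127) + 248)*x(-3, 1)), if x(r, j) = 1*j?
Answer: 248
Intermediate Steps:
x(r, j) = j
A(-1)*(((-14 + 119)*(127 - 127) + 248)*x(-3, 1)) = (-1)²*(((-14 + 119)*(127 - 127) + 248)*1) = 1*((105*0 + 248)*1) = 1*((0 + 248)*1) = 1*(248*1) = 1*248 = 248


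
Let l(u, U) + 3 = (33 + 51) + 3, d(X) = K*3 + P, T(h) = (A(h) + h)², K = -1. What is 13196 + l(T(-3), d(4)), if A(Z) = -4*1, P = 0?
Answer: 13280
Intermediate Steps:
A(Z) = -4
T(h) = (-4 + h)²
d(X) = -3 (d(X) = -1*3 + 0 = -3 + 0 = -3)
l(u, U) = 84 (l(u, U) = -3 + ((33 + 51) + 3) = -3 + (84 + 3) = -3 + 87 = 84)
13196 + l(T(-3), d(4)) = 13196 + 84 = 13280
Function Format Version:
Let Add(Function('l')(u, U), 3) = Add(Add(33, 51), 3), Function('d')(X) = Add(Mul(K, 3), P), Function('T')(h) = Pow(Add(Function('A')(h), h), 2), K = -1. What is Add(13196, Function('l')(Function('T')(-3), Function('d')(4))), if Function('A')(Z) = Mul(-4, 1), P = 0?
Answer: 13280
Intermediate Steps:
Function('A')(Z) = -4
Function('T')(h) = Pow(Add(-4, h), 2)
Function('d')(X) = -3 (Function('d')(X) = Add(Mul(-1, 3), 0) = Add(-3, 0) = -3)
Function('l')(u, U) = 84 (Function('l')(u, U) = Add(-3, Add(Add(33, 51), 3)) = Add(-3, Add(84, 3)) = Add(-3, 87) = 84)
Add(13196, Function('l')(Function('T')(-3), Function('d')(4))) = Add(13196, 84) = 13280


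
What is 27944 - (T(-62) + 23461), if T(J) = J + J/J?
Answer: 4544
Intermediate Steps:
T(J) = 1 + J (T(J) = J + 1 = 1 + J)
27944 - (T(-62) + 23461) = 27944 - ((1 - 62) + 23461) = 27944 - (-61 + 23461) = 27944 - 1*23400 = 27944 - 23400 = 4544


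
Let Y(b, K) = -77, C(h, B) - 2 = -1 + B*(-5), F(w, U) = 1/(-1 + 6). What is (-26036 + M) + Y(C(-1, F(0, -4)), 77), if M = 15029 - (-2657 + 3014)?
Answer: -11441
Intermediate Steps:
F(w, U) = ⅕ (F(w, U) = 1/5 = ⅕)
C(h, B) = 1 - 5*B (C(h, B) = 2 + (-1 + B*(-5)) = 2 + (-1 - 5*B) = 1 - 5*B)
M = 14672 (M = 15029 - 1*357 = 15029 - 357 = 14672)
(-26036 + M) + Y(C(-1, F(0, -4)), 77) = (-26036 + 14672) - 77 = -11364 - 77 = -11441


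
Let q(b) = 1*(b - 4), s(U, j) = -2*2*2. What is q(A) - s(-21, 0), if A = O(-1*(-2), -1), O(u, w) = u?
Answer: 6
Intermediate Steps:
A = 2 (A = -1*(-2) = 2)
s(U, j) = -8 (s(U, j) = -4*2 = -8)
q(b) = -4 + b (q(b) = 1*(-4 + b) = -4 + b)
q(A) - s(-21, 0) = (-4 + 2) - 1*(-8) = -2 + 8 = 6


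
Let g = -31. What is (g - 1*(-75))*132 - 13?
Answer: 5795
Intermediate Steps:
(g - 1*(-75))*132 - 13 = (-31 - 1*(-75))*132 - 13 = (-31 + 75)*132 - 13 = 44*132 - 13 = 5808 - 13 = 5795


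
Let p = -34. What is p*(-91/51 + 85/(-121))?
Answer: 30692/363 ≈ 84.551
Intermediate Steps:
p*(-91/51 + 85/(-121)) = -34*(-91/51 + 85/(-121)) = -34*(-91*1/51 + 85*(-1/121)) = -34*(-91/51 - 85/121) = -34*(-15346/6171) = 30692/363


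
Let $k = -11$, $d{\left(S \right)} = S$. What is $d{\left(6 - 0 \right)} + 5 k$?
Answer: $-49$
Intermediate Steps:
$d{\left(6 - 0 \right)} + 5 k = \left(6 - 0\right) + 5 \left(-11\right) = \left(6 + 0\right) - 55 = 6 - 55 = -49$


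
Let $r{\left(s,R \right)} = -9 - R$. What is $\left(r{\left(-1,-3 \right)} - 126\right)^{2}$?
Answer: $17424$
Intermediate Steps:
$\left(r{\left(-1,-3 \right)} - 126\right)^{2} = \left(\left(-9 - -3\right) - 126\right)^{2} = \left(\left(-9 + 3\right) - 126\right)^{2} = \left(-6 - 126\right)^{2} = \left(-132\right)^{2} = 17424$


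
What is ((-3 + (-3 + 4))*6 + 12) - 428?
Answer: -428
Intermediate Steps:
((-3 + (-3 + 4))*6 + 12) - 428 = ((-3 + 1)*6 + 12) - 428 = (-2*6 + 12) - 428 = (-12 + 12) - 428 = 0 - 428 = -428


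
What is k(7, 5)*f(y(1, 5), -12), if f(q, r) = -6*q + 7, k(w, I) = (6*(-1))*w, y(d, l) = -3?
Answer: -1050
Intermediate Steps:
k(w, I) = -6*w
f(q, r) = 7 - 6*q
k(7, 5)*f(y(1, 5), -12) = (-6*7)*(7 - 6*(-3)) = -42*(7 + 18) = -42*25 = -1050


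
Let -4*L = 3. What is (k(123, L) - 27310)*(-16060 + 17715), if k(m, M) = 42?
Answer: -45128540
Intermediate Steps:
L = -3/4 (L = -1/4*3 = -3/4 ≈ -0.75000)
(k(123, L) - 27310)*(-16060 + 17715) = (42 - 27310)*(-16060 + 17715) = -27268*1655 = -45128540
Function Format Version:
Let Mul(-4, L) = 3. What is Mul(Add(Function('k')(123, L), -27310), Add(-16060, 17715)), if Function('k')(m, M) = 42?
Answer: -45128540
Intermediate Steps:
L = Rational(-3, 4) (L = Mul(Rational(-1, 4), 3) = Rational(-3, 4) ≈ -0.75000)
Mul(Add(Function('k')(123, L), -27310), Add(-16060, 17715)) = Mul(Add(42, -27310), Add(-16060, 17715)) = Mul(-27268, 1655) = -45128540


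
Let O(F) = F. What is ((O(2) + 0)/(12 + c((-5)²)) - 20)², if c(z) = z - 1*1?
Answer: 128881/324 ≈ 397.78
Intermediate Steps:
c(z) = -1 + z (c(z) = z - 1 = -1 + z)
((O(2) + 0)/(12 + c((-5)²)) - 20)² = ((2 + 0)/(12 + (-1 + (-5)²)) - 20)² = (2/(12 + (-1 + 25)) - 20)² = (2/(12 + 24) - 20)² = (2/36 - 20)² = (2*(1/36) - 20)² = (1/18 - 20)² = (-359/18)² = 128881/324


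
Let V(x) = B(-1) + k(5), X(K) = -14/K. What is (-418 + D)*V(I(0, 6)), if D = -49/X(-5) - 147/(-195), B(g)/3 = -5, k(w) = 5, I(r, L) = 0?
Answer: 56517/13 ≈ 4347.5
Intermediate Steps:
B(g) = -15 (B(g) = 3*(-5) = -15)
V(x) = -10 (V(x) = -15 + 5 = -10)
D = -2177/130 (D = -49/((-14/(-5))) - 147/(-195) = -49/((-14*(-⅕))) - 147*(-1/195) = -49/14/5 + 49/65 = -49*5/14 + 49/65 = -35/2 + 49/65 = -2177/130 ≈ -16.746)
(-418 + D)*V(I(0, 6)) = (-418 - 2177/130)*(-10) = -56517/130*(-10) = 56517/13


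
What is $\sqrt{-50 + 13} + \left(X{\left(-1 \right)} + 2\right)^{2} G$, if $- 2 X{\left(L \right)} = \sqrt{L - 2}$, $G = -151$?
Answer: $- \frac{1963}{4} + i \sqrt{37} + 302 i \sqrt{3} \approx -490.75 + 529.16 i$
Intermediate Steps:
$X{\left(L \right)} = - \frac{\sqrt{-2 + L}}{2}$ ($X{\left(L \right)} = - \frac{\sqrt{L - 2}}{2} = - \frac{\sqrt{-2 + L}}{2}$)
$\sqrt{-50 + 13} + \left(X{\left(-1 \right)} + 2\right)^{2} G = \sqrt{-50 + 13} + \left(- \frac{\sqrt{-2 - 1}}{2} + 2\right)^{2} \left(-151\right) = \sqrt{-37} + \left(- \frac{\sqrt{-3}}{2} + 2\right)^{2} \left(-151\right) = i \sqrt{37} + \left(- \frac{i \sqrt{3}}{2} + 2\right)^{2} \left(-151\right) = i \sqrt{37} + \left(2 - \frac{i \sqrt{3}}{2}\right)^{2} \left(-151\right) = i \sqrt{37} - 151 \left(2 - \frac{i \sqrt{3}}{2}\right)^{2} = - 151 \left(2 - \frac{i \sqrt{3}}{2}\right)^{2} + i \sqrt{37}$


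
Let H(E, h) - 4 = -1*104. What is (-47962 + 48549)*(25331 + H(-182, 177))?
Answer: 14810597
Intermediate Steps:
H(E, h) = -100 (H(E, h) = 4 - 1*104 = 4 - 104 = -100)
(-47962 + 48549)*(25331 + H(-182, 177)) = (-47962 + 48549)*(25331 - 100) = 587*25231 = 14810597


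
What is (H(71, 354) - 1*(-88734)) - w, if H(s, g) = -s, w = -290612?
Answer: 379275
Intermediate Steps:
(H(71, 354) - 1*(-88734)) - w = (-1*71 - 1*(-88734)) - 1*(-290612) = (-71 + 88734) + 290612 = 88663 + 290612 = 379275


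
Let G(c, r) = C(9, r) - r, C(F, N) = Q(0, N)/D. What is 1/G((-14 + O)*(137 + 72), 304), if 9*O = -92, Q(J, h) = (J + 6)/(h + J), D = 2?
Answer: -304/92413 ≈ -0.0032896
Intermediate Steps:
Q(J, h) = (6 + J)/(J + h)
O = -92/9 (O = (⅑)*(-92) = -92/9 ≈ -10.222)
C(F, N) = 3/N (C(F, N) = ((6 + 0)/(0 + N))/2 = (6/N)*(½) = 3/N)
G(c, r) = -r + 3/r (G(c, r) = 3/r - r = -r + 3/r)
1/G((-14 + O)*(137 + 72), 304) = 1/(-1*304 + 3/304) = 1/(-304 + 3*(1/304)) = 1/(-304 + 3/304) = 1/(-92413/304) = -304/92413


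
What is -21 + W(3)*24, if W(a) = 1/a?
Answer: -13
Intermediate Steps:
-21 + W(3)*24 = -21 + 24/3 = -21 + (⅓)*24 = -21 + 8 = -13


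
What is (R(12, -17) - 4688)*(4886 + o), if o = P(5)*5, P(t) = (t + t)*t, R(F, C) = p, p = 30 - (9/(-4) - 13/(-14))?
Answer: -167416908/7 ≈ -2.3917e+7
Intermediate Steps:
p = 877/28 (p = 30 - (9*(-¼) - 13*(-1/14)) = 30 - (-9/4 + 13/14) = 30 - 1*(-37/28) = 30 + 37/28 = 877/28 ≈ 31.321)
R(F, C) = 877/28
P(t) = 2*t² (P(t) = (2*t)*t = 2*t²)
o = 250 (o = (2*5²)*5 = (2*25)*5 = 50*5 = 250)
(R(12, -17) - 4688)*(4886 + o) = (877/28 - 4688)*(4886 + 250) = -130387/28*5136 = -167416908/7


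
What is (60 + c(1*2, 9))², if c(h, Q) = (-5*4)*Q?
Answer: 14400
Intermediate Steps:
c(h, Q) = -20*Q
(60 + c(1*2, 9))² = (60 - 20*9)² = (60 - 180)² = (-120)² = 14400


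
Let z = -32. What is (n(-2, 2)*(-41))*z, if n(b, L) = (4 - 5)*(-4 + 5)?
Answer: -1312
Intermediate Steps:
n(b, L) = -1 (n(b, L) = -1*1 = -1)
(n(-2, 2)*(-41))*z = -1*(-41)*(-32) = 41*(-32) = -1312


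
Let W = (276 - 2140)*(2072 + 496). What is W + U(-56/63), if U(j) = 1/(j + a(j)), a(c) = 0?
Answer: -38294025/8 ≈ -4.7868e+6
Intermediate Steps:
W = -4786752 (W = -1864*2568 = -4786752)
U(j) = 1/j (U(j) = 1/(j + 0) = 1/j)
W + U(-56/63) = -4786752 + 1/(-56/63) = -4786752 + 1/(-56*1/63) = -4786752 + 1/(-8/9) = -4786752 - 9/8 = -38294025/8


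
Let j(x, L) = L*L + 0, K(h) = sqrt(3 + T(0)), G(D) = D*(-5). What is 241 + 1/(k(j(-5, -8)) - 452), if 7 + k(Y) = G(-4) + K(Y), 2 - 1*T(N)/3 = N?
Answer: 105075/436 ≈ 241.00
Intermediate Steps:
G(D) = -5*D
T(N) = 6 - 3*N
K(h) = 3 (K(h) = sqrt(3 + (6 - 3*0)) = sqrt(3 + (6 + 0)) = sqrt(3 + 6) = sqrt(9) = 3)
j(x, L) = L**2 (j(x, L) = L**2 + 0 = L**2)
k(Y) = 16 (k(Y) = -7 + (-5*(-4) + 3) = -7 + (20 + 3) = -7 + 23 = 16)
241 + 1/(k(j(-5, -8)) - 452) = 241 + 1/(16 - 452) = 241 + 1/(-436) = 241 - 1/436 = 105075/436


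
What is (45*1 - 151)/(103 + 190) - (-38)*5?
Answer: 55564/293 ≈ 189.64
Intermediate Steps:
(45*1 - 151)/(103 + 190) - (-38)*5 = (45 - 151)/293 - 1*(-190) = -106*1/293 + 190 = -106/293 + 190 = 55564/293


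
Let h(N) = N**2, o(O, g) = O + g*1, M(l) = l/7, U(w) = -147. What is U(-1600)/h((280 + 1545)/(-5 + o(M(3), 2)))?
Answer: -972/3330625 ≈ -0.00029184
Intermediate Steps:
M(l) = l/7 (M(l) = l*(1/7) = l/7)
o(O, g) = O + g
U(-1600)/h((280 + 1545)/(-5 + o(M(3), 2))) = -147*(-5 + ((1/7)*3 + 2))**2/(280 + 1545)**2 = -147*(-5 + (3/7 + 2))**2/3330625 = -147*(-5 + 17/7)**2/3330625 = -147/((1825/(-18/7))**2) = -147/((1825*(-7/18))**2) = -147/((-12775/18)**2) = -147/163200625/324 = -147*324/163200625 = -972/3330625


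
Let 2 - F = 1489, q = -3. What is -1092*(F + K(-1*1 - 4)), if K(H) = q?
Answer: 1627080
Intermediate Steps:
K(H) = -3
F = -1487 (F = 2 - 1*1489 = 2 - 1489 = -1487)
-1092*(F + K(-1*1 - 4)) = -1092*(-1487 - 3) = -1092*(-1490) = 1627080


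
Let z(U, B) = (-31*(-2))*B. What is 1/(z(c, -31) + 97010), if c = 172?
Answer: 1/95088 ≈ 1.0517e-5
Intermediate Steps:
z(U, B) = 62*B
1/(z(c, -31) + 97010) = 1/(62*(-31) + 97010) = 1/(-1922 + 97010) = 1/95088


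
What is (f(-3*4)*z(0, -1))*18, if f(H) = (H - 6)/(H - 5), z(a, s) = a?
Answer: 0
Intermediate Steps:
f(H) = (-6 + H)/(-5 + H)
(f(-3*4)*z(0, -1))*18 = (((-6 - 3*4)/(-5 - 3*4))*0)*18 = (((-6 - 12)/(-5 - 12))*0)*18 = ((-18/(-17))*0)*18 = (-1/17*(-18)*0)*18 = ((18/17)*0)*18 = 0*18 = 0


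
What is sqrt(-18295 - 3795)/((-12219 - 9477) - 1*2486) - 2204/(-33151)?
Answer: 2204/33151 - 47*I*sqrt(10)/24182 ≈ 0.066484 - 0.0061462*I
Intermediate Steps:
sqrt(-18295 - 3795)/((-12219 - 9477) - 1*2486) - 2204/(-33151) = sqrt(-22090)/(-21696 - 2486) - 2204*(-1/33151) = (47*I*sqrt(10))/(-24182) + 2204/33151 = (47*I*sqrt(10))*(-1/24182) + 2204/33151 = -47*I*sqrt(10)/24182 + 2204/33151 = 2204/33151 - 47*I*sqrt(10)/24182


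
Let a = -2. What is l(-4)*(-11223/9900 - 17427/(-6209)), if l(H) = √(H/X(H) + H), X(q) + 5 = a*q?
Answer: 11427077*I*√3/5122425 ≈ 3.8638*I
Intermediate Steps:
X(q) = -5 - 2*q
l(H) = √(H + H/(-5 - 2*H)) (l(H) = √(H/(-5 - 2*H) + H) = √(H + H/(-5 - 2*H)))
l(-4)*(-11223/9900 - 17427/(-6209)) = √(-4*(4 + 2*(-4))/(5 + 2*(-4)))*(-11223/9900 - 17427/(-6209)) = √(-4*(4 - 8)/(5 - 8))*(-11223*1/9900 - 17427*(-1/6209)) = √(-4*(-4)/(-3))*(-1247/1100 + 17427/6209) = √(-4*(-⅓)*(-4))*(11427077/6829900) = √(-16/3)*(11427077/6829900) = (4*I*√3/3)*(11427077/6829900) = 11427077*I*√3/5122425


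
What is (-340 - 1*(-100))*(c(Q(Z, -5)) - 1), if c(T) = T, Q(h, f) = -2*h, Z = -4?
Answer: -1680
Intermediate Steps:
(-340 - 1*(-100))*(c(Q(Z, -5)) - 1) = (-340 - 1*(-100))*(-2*(-4) - 1) = (-340 + 100)*(8 - 1) = -240*7 = -1680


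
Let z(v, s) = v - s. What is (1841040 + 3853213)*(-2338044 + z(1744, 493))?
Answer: -13306290550629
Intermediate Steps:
(1841040 + 3853213)*(-2338044 + z(1744, 493)) = (1841040 + 3853213)*(-2338044 + (1744 - 1*493)) = 5694253*(-2338044 + (1744 - 493)) = 5694253*(-2338044 + 1251) = 5694253*(-2336793) = -13306290550629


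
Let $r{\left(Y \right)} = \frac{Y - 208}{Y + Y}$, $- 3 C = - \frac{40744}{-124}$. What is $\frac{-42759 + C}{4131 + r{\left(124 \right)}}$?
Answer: $- \frac{7973546}{768303} \approx -10.378$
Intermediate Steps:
$C = - \frac{10186}{93}$ ($C = - \frac{\left(-40744\right) \frac{1}{-124}}{3} = - \frac{\left(-40744\right) \left(- \frac{1}{124}\right)}{3} = \left(- \frac{1}{3}\right) \frac{10186}{31} = - \frac{10186}{93} \approx -109.53$)
$r{\left(Y \right)} = \frac{-208 + Y}{2 Y}$
$\frac{-42759 + C}{4131 + r{\left(124 \right)}} = \frac{-42759 - \frac{10186}{93}}{4131 + \frac{-208 + 124}{2 \cdot 124}} = - \frac{3986773}{93 \left(4131 + \frac{1}{2} \cdot \frac{1}{124} \left(-84\right)\right)} = - \frac{3986773}{93 \left(4131 - \frac{21}{62}\right)} = - \frac{3986773}{93 \cdot \frac{256101}{62}} = \left(- \frac{3986773}{93}\right) \frac{62}{256101} = - \frac{7973546}{768303}$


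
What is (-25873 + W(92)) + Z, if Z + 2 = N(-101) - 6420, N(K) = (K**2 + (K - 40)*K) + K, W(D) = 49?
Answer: -7905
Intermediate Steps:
N(K) = K + K**2 + K*(-40 + K) (N(K) = (K**2 + (-40 + K)*K) + K = (K**2 + K*(-40 + K)) + K = K + K**2 + K*(-40 + K))
Z = 17919 (Z = -2 + (-101*(-39 + 2*(-101)) - 6420) = -2 + (-101*(-39 - 202) - 6420) = -2 + (-101*(-241) - 6420) = -2 + (24341 - 6420) = -2 + 17921 = 17919)
(-25873 + W(92)) + Z = (-25873 + 49) + 17919 = -25824 + 17919 = -7905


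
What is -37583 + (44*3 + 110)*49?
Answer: -25725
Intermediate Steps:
-37583 + (44*3 + 110)*49 = -37583 + (132 + 110)*49 = -37583 + 242*49 = -37583 + 11858 = -25725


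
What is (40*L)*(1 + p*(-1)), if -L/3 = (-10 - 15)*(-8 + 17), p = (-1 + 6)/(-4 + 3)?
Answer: 162000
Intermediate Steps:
p = -5 (p = 5/(-1) = 5*(-1) = -5)
L = 675 (L = -3*(-10 - 15)*(-8 + 17) = -(-75)*9 = -3*(-225) = 675)
(40*L)*(1 + p*(-1)) = (40*675)*(1 - 5*(-1)) = 27000*(1 + 5) = 27000*6 = 162000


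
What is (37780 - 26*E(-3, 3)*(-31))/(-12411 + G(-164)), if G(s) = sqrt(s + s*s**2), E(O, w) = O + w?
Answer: -468887580/158444029 - 75560*I*sqrt(1102777)/158444029 ≈ -2.9593 - 0.5008*I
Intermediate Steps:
G(s) = sqrt(s + s**3)
(37780 - 26*E(-3, 3)*(-31))/(-12411 + G(-164)) = (37780 - 26*(-3 + 3)*(-31))/(-12411 + sqrt(-164 + (-164)**3)) = (37780 - 26*0*(-31))/(-12411 + sqrt(-164 - 4410944)) = (37780 + 0*(-31))/(-12411 + sqrt(-4411108)) = (37780 + 0)/(-12411 + 2*I*sqrt(1102777)) = 37780/(-12411 + 2*I*sqrt(1102777))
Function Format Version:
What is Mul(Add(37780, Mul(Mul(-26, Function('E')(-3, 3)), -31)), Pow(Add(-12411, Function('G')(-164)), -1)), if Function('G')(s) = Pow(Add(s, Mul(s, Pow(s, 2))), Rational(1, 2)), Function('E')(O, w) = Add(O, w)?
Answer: Add(Rational(-468887580, 158444029), Mul(Rational(-75560, 158444029), I, Pow(1102777, Rational(1, 2)))) ≈ Add(-2.9593, Mul(-0.50080, I))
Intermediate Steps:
Function('G')(s) = Pow(Add(s, Pow(s, 3)), Rational(1, 2))
Mul(Add(37780, Mul(Mul(-26, Function('E')(-3, 3)), -31)), Pow(Add(-12411, Function('G')(-164)), -1)) = Mul(Add(37780, Mul(Mul(-26, Add(-3, 3)), -31)), Pow(Add(-12411, Pow(Add(-164, Pow(-164, 3)), Rational(1, 2))), -1)) = Mul(Add(37780, Mul(Mul(-26, 0), -31)), Pow(Add(-12411, Pow(Add(-164, -4410944), Rational(1, 2))), -1)) = Mul(Add(37780, Mul(0, -31)), Pow(Add(-12411, Pow(-4411108, Rational(1, 2))), -1)) = Mul(Add(37780, 0), Pow(Add(-12411, Mul(2, I, Pow(1102777, Rational(1, 2)))), -1)) = Mul(37780, Pow(Add(-12411, Mul(2, I, Pow(1102777, Rational(1, 2)))), -1))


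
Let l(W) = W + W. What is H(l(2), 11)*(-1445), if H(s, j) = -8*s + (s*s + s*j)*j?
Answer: -907460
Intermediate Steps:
l(W) = 2*W
H(s, j) = -8*s + j*(s**2 + j*s) (H(s, j) = -8*s + (s**2 + j*s)*j = -8*s + j*(s**2 + j*s))
H(l(2), 11)*(-1445) = ((2*2)*(-8 + 11**2 + 11*(2*2)))*(-1445) = (4*(-8 + 121 + 11*4))*(-1445) = (4*(-8 + 121 + 44))*(-1445) = (4*157)*(-1445) = 628*(-1445) = -907460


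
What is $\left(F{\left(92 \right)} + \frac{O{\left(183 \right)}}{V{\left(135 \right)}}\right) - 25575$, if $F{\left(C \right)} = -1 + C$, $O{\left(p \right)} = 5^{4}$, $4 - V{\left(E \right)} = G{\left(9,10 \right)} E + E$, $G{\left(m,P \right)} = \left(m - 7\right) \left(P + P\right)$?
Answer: $- \frac{140952629}{5531} \approx -25484.0$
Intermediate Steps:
$G{\left(m,P \right)} = 2 P \left(-7 + m\right)$ ($G{\left(m,P \right)} = \left(-7 + m\right) 2 P = 2 P \left(-7 + m\right)$)
$V{\left(E \right)} = 4 - 41 E$ ($V{\left(E \right)} = 4 - \left(2 \cdot 10 \left(-7 + 9\right) E + E\right) = 4 - \left(2 \cdot 10 \cdot 2 E + E\right) = 4 - \left(40 E + E\right) = 4 - 41 E$)
$O{\left(p \right)} = 625$
$\left(F{\left(92 \right)} + \frac{O{\left(183 \right)}}{V{\left(135 \right)}}\right) - 25575 = \left(\left(-1 + 92\right) + \frac{625}{4 - 5535}\right) - 25575 = \left(91 + \frac{625}{4 - 5535}\right) - 25575 = \left(91 + \frac{625}{-5531}\right) - 25575 = \left(91 + 625 \left(- \frac{1}{5531}\right)\right) - 25575 = \left(91 - \frac{625}{5531}\right) - 25575 = \frac{502696}{5531} - 25575 = - \frac{140952629}{5531}$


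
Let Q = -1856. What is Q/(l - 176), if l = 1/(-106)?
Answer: 196736/18657 ≈ 10.545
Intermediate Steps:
l = -1/106 ≈ -0.0094340
Q/(l - 176) = -1856/(-1/106 - 176) = -1856/(-18657/106) = -1856*(-106/18657) = 196736/18657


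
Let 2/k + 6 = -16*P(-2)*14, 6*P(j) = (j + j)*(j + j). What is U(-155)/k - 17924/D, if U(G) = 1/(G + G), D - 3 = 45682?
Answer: 4935121/8497410 ≈ 0.58078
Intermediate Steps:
D = 45685 (D = 3 + 45682 = 45685)
P(j) = 2*j**2/3 (P(j) = ((j + j)*(j + j))/6 = ((2*j)*(2*j))/6 = (4*j**2)/6 = 2*j**2/3)
U(G) = 1/(2*G)
k = -3/905 (k = 2/(-6 - 32*(-2)**2/3*14) = 2/(-6 - 32*4/3*14) = 2/(-6 - 16*8/3*14) = 2/(-6 - 128/3*14) = 2/(-6 - 1792/3) = 2/(-1810/3) = 2*(-3/1810) = -3/905 ≈ -0.0033149)
U(-155)/k - 17924/D = ((1/2)/(-155))/(-3/905) - 17924/45685 = ((1/2)*(-1/155))*(-905/3) - 17924*1/45685 = -1/310*(-905/3) - 17924/45685 = 181/186 - 17924/45685 = 4935121/8497410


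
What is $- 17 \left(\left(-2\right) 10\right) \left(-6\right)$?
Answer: $-2040$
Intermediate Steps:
$- 17 \left(\left(-2\right) 10\right) \left(-6\right) = \left(-17\right) \left(-20\right) \left(-6\right) = 340 \left(-6\right) = -2040$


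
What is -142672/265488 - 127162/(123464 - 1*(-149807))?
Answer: -4546756573/4534385703 ≈ -1.0027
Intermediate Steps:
-142672/265488 - 127162/(123464 - 1*(-149807)) = -142672*1/265488 - 127162/(123464 + 149807) = -8917/16593 - 127162/273271 = -4546756573/4534385703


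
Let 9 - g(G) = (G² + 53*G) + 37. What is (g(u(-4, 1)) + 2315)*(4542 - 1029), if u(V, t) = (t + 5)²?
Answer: -3221421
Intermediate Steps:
u(V, t) = (5 + t)²
g(G) = -28 - G² - 53*G (g(G) = 9 - ((G² + 53*G) + 37) = 9 - (37 + G² + 53*G) = 9 + (-37 - G² - 53*G) = -28 - G² - 53*G)
(g(u(-4, 1)) + 2315)*(4542 - 1029) = ((-28 - ((5 + 1)²)² - 53*(5 + 1)²) + 2315)*(4542 - 1029) = ((-28 - (6²)² - 53*6²) + 2315)*3513 = ((-28 - 1*36² - 53*36) + 2315)*3513 = ((-28 - 1*1296 - 1908) + 2315)*3513 = ((-28 - 1296 - 1908) + 2315)*3513 = (-3232 + 2315)*3513 = -917*3513 = -3221421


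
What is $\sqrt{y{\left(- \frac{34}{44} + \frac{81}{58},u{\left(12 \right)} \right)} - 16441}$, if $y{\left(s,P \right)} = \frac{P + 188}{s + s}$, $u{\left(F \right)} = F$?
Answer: $\frac{i \sqrt{644731941}}{199} \approx 127.6 i$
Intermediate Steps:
$y{\left(s,P \right)} = \frac{188 + P}{2 s}$
$\sqrt{y{\left(- \frac{34}{44} + \frac{81}{58},u{\left(12 \right)} \right)} - 16441} = \sqrt{\frac{188 + 12}{2 \left(- \frac{34}{44} + \frac{81}{58}\right)} - 16441} = \sqrt{\frac{1}{2} \frac{1}{\left(-34\right) \frac{1}{44} + 81 \cdot \frac{1}{58}} \cdot 200 - 16441} = \sqrt{\frac{1}{2} \frac{1}{- \frac{17}{22} + \frac{81}{58}} \cdot 200 - 16441} = \sqrt{\frac{1}{2} \frac{1}{\frac{199}{319}} \cdot 200 - 16441} = \sqrt{\frac{1}{2} \cdot \frac{319}{199} \cdot 200 - 16441} = \sqrt{\frac{31900}{199} - 16441} = \sqrt{- \frac{3239859}{199}} = \frac{i \sqrt{644731941}}{199}$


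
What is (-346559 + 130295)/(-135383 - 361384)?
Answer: 72088/165589 ≈ 0.43534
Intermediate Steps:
(-346559 + 130295)/(-135383 - 361384) = -216264/(-496767) = -216264*(-1/496767) = 72088/165589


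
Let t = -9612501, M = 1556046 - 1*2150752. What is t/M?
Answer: 9612501/594706 ≈ 16.163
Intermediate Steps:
M = -594706 (M = 1556046 - 2150752 = -594706)
t/M = -9612501/(-594706) = -9612501*(-1/594706) = 9612501/594706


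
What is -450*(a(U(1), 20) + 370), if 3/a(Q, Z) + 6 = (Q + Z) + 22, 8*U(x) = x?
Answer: -48129300/289 ≈ -1.6654e+5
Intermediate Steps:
U(x) = x/8
a(Q, Z) = 3/(16 + Q + Z) (a(Q, Z) = 3/(-6 + ((Q + Z) + 22)) = 3/(-6 + (22 + Q + Z)) = 3/(16 + Q + Z))
-450*(a(U(1), 20) + 370) = -450*(3/(16 + (⅛)*1 + 20) + 370) = -450*(3/(16 + ⅛ + 20) + 370) = -450*(3/(289/8) + 370) = -450*(3*(8/289) + 370) = -450*(24/289 + 370) = -450*106954/289 = -48129300/289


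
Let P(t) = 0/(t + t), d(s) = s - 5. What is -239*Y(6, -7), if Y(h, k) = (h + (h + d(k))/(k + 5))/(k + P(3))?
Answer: 2151/7 ≈ 307.29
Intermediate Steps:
d(s) = -5 + s
P(t) = 0 (P(t) = 0/((2*t)) = 0*(1/(2*t)) = 0)
Y(h, k) = (h + (-5 + h + k)/(5 + k))/k (Y(h, k) = (h + (h + (-5 + k))/(k + 5))/(k + 0) = (h + (-5 + h + k)/(5 + k))/k)
-239*Y(6, -7) = -239*(-5 - 7 + 6*6 + 6*(-7))/((-7)*(5 - 7)) = -(-239)*(-5 - 7 + 36 - 42)/(7*(-2)) = -(-239)*(-1)*(-18)/(7*2) = -239*(-9/7) = 2151/7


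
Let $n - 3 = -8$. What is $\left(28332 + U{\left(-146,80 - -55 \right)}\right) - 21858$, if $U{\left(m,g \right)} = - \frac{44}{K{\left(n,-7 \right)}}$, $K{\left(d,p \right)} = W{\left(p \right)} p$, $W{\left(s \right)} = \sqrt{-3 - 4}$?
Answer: $6474 - \frac{44 i \sqrt{7}}{49} \approx 6474.0 - 2.3758 i$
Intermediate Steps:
$n = -5$ ($n = 3 - 8 = -5$)
$W{\left(s \right)} = i \sqrt{7}$ ($W{\left(s \right)} = \sqrt{-7} = i \sqrt{7}$)
$K{\left(d,p \right)} = i p \sqrt{7}$ ($K{\left(d,p \right)} = i \sqrt{7} p = i p \sqrt{7}$)
$U{\left(m,g \right)} = - \frac{44 i \sqrt{7}}{49}$ ($U{\left(m,g \right)} = - \frac{44}{i \left(-7\right) \sqrt{7}} = - \frac{44}{\left(-7\right) i \sqrt{7}} = - 44 \frac{i \sqrt{7}}{49} = - \frac{44 i \sqrt{7}}{49}$)
$\left(28332 + U{\left(-146,80 - -55 \right)}\right) - 21858 = \left(28332 - \frac{44 i \sqrt{7}}{49}\right) - 21858 = 6474 - \frac{44 i \sqrt{7}}{49}$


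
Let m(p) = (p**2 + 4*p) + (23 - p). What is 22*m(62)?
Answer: 89166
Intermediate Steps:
m(p) = 23 + p**2 + 3*p
22*m(62) = 22*(23 + 62**2 + 3*62) = 22*(23 + 3844 + 186) = 22*4053 = 89166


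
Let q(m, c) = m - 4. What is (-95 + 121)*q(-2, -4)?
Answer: -156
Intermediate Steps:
q(m, c) = -4 + m
(-95 + 121)*q(-2, -4) = (-95 + 121)*(-4 - 2) = 26*(-6) = -156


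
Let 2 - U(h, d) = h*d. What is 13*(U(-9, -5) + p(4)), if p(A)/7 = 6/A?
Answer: -845/2 ≈ -422.50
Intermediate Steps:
U(h, d) = 2 - d*h (U(h, d) = 2 - h*d = 2 - d*h)
p(A) = 42/A (p(A) = 7*(6/A) = 42/A)
13*(U(-9, -5) + p(4)) = 13*((2 - 1*(-5)*(-9)) + 42/4) = 13*((2 - 45) + 42*(1/4)) = 13*(-43 + 21/2) = 13*(-65/2) = -845/2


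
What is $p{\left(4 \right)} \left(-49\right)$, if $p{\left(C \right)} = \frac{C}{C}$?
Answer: $-49$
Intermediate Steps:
$p{\left(C \right)} = 1$
$p{\left(4 \right)} \left(-49\right) = 1 \left(-49\right) = -49$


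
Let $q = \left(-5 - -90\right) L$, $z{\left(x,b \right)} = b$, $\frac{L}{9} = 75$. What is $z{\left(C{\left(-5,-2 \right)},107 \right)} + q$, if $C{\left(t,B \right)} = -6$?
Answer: $57482$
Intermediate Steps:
$L = 675$ ($L = 9 \cdot 75 = 675$)
$q = 57375$ ($q = \left(-5 - -90\right) 675 = \left(-5 + 90\right) 675 = 85 \cdot 675 = 57375$)
$z{\left(C{\left(-5,-2 \right)},107 \right)} + q = 107 + 57375 = 57482$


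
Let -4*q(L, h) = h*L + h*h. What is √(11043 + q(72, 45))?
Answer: 3*√4323/2 ≈ 98.624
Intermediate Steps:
q(L, h) = -h²/4 - L*h/4 (q(L, h) = -(h*L + h*h)/4 = -(L*h + h²)/4 = -(h² + L*h)/4 = -h²/4 - L*h/4)
√(11043 + q(72, 45)) = √(11043 - ¼*45*(72 + 45)) = √(11043 - ¼*45*117) = √(11043 - 5265/4) = √(38907/4) = 3*√4323/2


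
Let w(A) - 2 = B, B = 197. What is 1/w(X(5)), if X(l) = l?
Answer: 1/199 ≈ 0.0050251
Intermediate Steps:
w(A) = 199 (w(A) = 2 + 197 = 199)
1/w(X(5)) = 1/199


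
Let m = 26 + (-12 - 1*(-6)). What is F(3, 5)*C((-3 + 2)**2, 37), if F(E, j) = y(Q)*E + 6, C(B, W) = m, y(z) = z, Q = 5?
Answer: 420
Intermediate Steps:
m = 20 (m = 26 + (-12 + 6) = 26 - 6 = 20)
C(B, W) = 20
F(E, j) = 6 + 5*E (F(E, j) = 5*E + 6 = 6 + 5*E)
F(3, 5)*C((-3 + 2)**2, 37) = (6 + 5*3)*20 = (6 + 15)*20 = 21*20 = 420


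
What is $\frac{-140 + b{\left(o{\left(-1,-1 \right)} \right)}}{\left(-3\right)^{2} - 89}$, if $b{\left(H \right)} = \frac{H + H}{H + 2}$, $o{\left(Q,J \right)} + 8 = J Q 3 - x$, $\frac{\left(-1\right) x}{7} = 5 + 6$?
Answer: $\frac{1277}{740} \approx 1.7257$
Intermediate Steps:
$x = -77$ ($x = - 7 \left(5 + 6\right) = \left(-7\right) 11 = -77$)
$o{\left(Q,J \right)} = 69 + 3 J Q$ ($o{\left(Q,J \right)} = -8 + \left(J Q 3 - -77\right) = -8 + \left(3 J Q + 77\right) = -8 + \left(77 + 3 J Q\right) = 69 + 3 J Q$)
$b{\left(H \right)} = \frac{2 H}{2 + H}$
$\frac{-140 + b{\left(o{\left(-1,-1 \right)} \right)}}{\left(-3\right)^{2} - 89} = \frac{-140 + \frac{2 \left(69 + 3 \left(-1\right) \left(-1\right)\right)}{2 + \left(69 + 3 \left(-1\right) \left(-1\right)\right)}}{\left(-3\right)^{2} - 89} = \frac{-140 + \frac{2 \left(69 + 3\right)}{2 + \left(69 + 3\right)}}{9 - 89} = \frac{-140 + 2 \cdot 72 \frac{1}{2 + 72}}{-80} = \left(-140 + 2 \cdot 72 \cdot \frac{1}{74}\right) \left(- \frac{1}{80}\right) = \left(-140 + \frac{72}{37}\right) \left(- \frac{1}{80}\right) = \left(- \frac{5108}{37}\right) \left(- \frac{1}{80}\right) = \frac{1277}{740}$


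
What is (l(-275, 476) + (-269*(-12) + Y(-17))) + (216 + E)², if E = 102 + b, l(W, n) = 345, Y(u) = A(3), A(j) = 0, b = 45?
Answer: 135342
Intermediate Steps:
Y(u) = 0
E = 147 (E = 102 + 45 = 147)
(l(-275, 476) + (-269*(-12) + Y(-17))) + (216 + E)² = (345 + (-269*(-12) + 0)) + (216 + 147)² = (345 + (3228 + 0)) + 363² = (345 + 3228) + 131769 = 3573 + 131769 = 135342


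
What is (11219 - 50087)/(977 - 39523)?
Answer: 19434/19273 ≈ 1.0084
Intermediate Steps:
(11219 - 50087)/(977 - 39523) = -38868/(-38546) = -38868*(-1/38546) = 19434/19273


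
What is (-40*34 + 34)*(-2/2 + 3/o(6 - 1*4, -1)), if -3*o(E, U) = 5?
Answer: 18564/5 ≈ 3712.8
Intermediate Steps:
o(E, U) = -5/3 (o(E, U) = -⅓*5 = -5/3)
(-40*34 + 34)*(-2/2 + 3/o(6 - 1*4, -1)) = (-40*34 + 34)*(-2/2 + 3/(-5/3)) = (-1360 + 34)*(-2*½ + 3*(-⅗)) = -1326*(-1 - 9/5) = -1326*(-14/5) = 18564/5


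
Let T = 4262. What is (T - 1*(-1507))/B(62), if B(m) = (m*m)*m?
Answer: 5769/238328 ≈ 0.024206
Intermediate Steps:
B(m) = m³ (B(m) = m²*m = m³)
(T - 1*(-1507))/B(62) = (4262 - 1*(-1507))/(62³) = (4262 + 1507)/238328 = 5769*(1/238328) = 5769/238328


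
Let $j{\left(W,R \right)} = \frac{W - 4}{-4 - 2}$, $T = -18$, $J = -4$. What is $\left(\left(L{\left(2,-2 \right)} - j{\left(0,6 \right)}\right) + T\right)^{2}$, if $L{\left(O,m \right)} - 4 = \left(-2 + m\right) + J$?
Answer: $\frac{4624}{9} \approx 513.78$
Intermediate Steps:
$j{\left(W,R \right)} = \frac{2}{3} - \frac{W}{6}$ ($j{\left(W,R \right)} = \frac{-4 + W}{-6} = \left(-4 + W\right) \left(- \frac{1}{6}\right) = \frac{2}{3} - \frac{W}{6}$)
$L{\left(O,m \right)} = -2 + m$ ($L{\left(O,m \right)} = 4 + \left(\left(-2 + m\right) - 4\right) = 4 + \left(-6 + m\right) = -2 + m$)
$\left(\left(L{\left(2,-2 \right)} - j{\left(0,6 \right)}\right) + T\right)^{2} = \left(\left(\left(-2 - 2\right) - \left(\frac{2}{3} - 0\right)\right) - 18\right)^{2} = \left(\left(-4 - \left(\frac{2}{3} + 0\right)\right) - 18\right)^{2} = \left(\left(-4 - \frac{2}{3}\right) - 18\right)^{2} = \left(- \frac{14}{3} - 18\right)^{2} = \left(- \frac{68}{3}\right)^{2} = \frac{4624}{9}$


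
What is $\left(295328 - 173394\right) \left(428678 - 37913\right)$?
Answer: $47647539510$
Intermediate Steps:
$\left(295328 - 173394\right) \left(428678 - 37913\right) = 121934 \cdot 390765 = 47647539510$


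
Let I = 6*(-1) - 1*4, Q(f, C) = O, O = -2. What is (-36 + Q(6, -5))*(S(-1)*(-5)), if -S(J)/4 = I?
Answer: 7600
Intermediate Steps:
Q(f, C) = -2
I = -10 (I = -6 - 4 = -10)
S(J) = 40 (S(J) = -4*(-10) = 40)
(-36 + Q(6, -5))*(S(-1)*(-5)) = (-36 - 2)*(40*(-5)) = -38*(-200) = 7600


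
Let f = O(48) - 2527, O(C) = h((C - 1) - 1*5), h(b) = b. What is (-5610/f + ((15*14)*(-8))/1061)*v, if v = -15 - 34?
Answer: -2488374/75331 ≈ -33.033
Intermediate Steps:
v = -49
O(C) = -6 + C (O(C) = (C - 1) - 1*5 = (-1 + C) - 5 = -6 + C)
f = -2485 (f = (-6 + 48) - 2527 = 42 - 2527 = -2485)
(-5610/f + ((15*14)*(-8))/1061)*v = (-5610/(-2485) + ((15*14)*(-8))/1061)*(-49) = (-5610*(-1/2485) + (210*(-8))*(1/1061))*(-49) = (1122/497 - 1680*1/1061)*(-49) = (1122/497 - 1680/1061)*(-49) = (355482/527317)*(-49) = -2488374/75331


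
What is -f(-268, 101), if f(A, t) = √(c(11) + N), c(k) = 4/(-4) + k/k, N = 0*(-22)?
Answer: 0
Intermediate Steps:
N = 0
c(k) = 0 (c(k) = 4*(-¼) + 1 = -1 + 1 = 0)
f(A, t) = 0 (f(A, t) = √(0 + 0) = √0 = 0)
-f(-268, 101) = -1*0 = 0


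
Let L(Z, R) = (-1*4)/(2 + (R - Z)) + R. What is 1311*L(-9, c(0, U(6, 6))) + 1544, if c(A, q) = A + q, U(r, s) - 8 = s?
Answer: 492206/25 ≈ 19688.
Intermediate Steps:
U(r, s) = 8 + s
L(Z, R) = R - 4/(2 + R - Z) (L(Z, R) = -4/(2 + R - Z) + R = R - 4/(2 + R - Z))
1311*L(-9, c(0, U(6, 6))) + 1544 = 1311*((-4 + (0 + (8 + 6))² + 2*(0 + (8 + 6)) - 1*(0 + (8 + 6))*(-9))/(2 + (0 + (8 + 6)) - 1*(-9))) + 1544 = 1311*((-4 + (0 + 14)² + 2*(0 + 14) - 1*(0 + 14)*(-9))/(2 + (0 + 14) + 9)) + 1544 = 1311*((-4 + 14² + 2*14 - 1*14*(-9))/(2 + 14 + 9)) + 1544 = 1311*((-4 + 196 + 28 + 126)/25) + 1544 = 1311*((1/25)*346) + 1544 = 1311*(346/25) + 1544 = 453606/25 + 1544 = 492206/25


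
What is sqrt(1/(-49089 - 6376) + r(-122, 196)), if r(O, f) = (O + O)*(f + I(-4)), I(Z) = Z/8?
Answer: I*sqrt(146748821720415)/55465 ≈ 218.41*I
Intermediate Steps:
I(Z) = Z/8 (I(Z) = Z*(1/8) = Z/8)
r(O, f) = 2*O*(-1/2 + f) (r(O, f) = (O + O)*(f + (1/8)*(-4)) = (2*O)*(f - 1/2) = (2*O)*(-1/2 + f) = 2*O*(-1/2 + f))
sqrt(1/(-49089 - 6376) + r(-122, 196)) = sqrt(1/(-49089 - 6376) - 122*(-1 + 2*196)) = sqrt(1/(-55465) - 122*(-1 + 392)) = sqrt(-1/55465 - 122*391) = sqrt(-1/55465 - 47702) = sqrt(-2645791431/55465) = I*sqrt(146748821720415)/55465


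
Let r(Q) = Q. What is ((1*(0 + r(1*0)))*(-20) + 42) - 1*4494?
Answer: -4452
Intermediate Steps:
((1*(0 + r(1*0)))*(-20) + 42) - 1*4494 = ((1*(0 + 1*0))*(-20) + 42) - 1*4494 = ((1*(0 + 0))*(-20) + 42) - 4494 = ((1*0)*(-20) + 42) - 4494 = (0*(-20) + 42) - 4494 = (0 + 42) - 4494 = 42 - 4494 = -4452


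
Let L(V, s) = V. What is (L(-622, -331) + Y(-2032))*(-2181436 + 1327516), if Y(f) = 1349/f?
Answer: 67526552610/127 ≈ 5.3171e+8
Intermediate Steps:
(L(-622, -331) + Y(-2032))*(-2181436 + 1327516) = (-622 + 1349/(-2032))*(-2181436 + 1327516) = (-622 + 1349*(-1/2032))*(-853920) = (-622 - 1349/2032)*(-853920) = -1265253/2032*(-853920) = 67526552610/127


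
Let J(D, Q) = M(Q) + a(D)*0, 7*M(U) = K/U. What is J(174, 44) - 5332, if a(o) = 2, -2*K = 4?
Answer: -821129/154 ≈ -5332.0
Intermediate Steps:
K = -2 (K = -1/2*4 = -2)
M(U) = -2/(7*U) (M(U) = (-2/U)/7 = -2/(7*U))
J(D, Q) = -2/(7*Q) (J(D, Q) = -2/(7*Q) + 2*0 = -2/(7*Q) + 0 = -2/(7*Q))
J(174, 44) - 5332 = -2/7/44 - 5332 = -2/7*1/44 - 5332 = -1/154 - 5332 = -821129/154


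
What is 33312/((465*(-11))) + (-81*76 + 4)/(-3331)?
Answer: -26498264/5679355 ≈ -4.6657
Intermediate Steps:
33312/((465*(-11))) + (-81*76 + 4)/(-3331) = 33312/(-5115) + (-6156 + 4)*(-1/3331) = 33312*(-1/5115) - 6152*(-1/3331) = -11104/1705 + 6152/3331 = -26498264/5679355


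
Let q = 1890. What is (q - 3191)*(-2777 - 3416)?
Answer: 8057093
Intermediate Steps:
(q - 3191)*(-2777 - 3416) = (1890 - 3191)*(-2777 - 3416) = -1301*(-6193) = 8057093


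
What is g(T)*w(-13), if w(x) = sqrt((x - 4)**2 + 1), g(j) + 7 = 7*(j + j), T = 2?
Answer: 21*sqrt(290) ≈ 357.62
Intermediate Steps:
g(j) = -7 + 14*j (g(j) = -7 + 7*(j + j) = -7 + 7*(2*j) = -7 + 14*j)
w(x) = sqrt(1 + (-4 + x)**2) (w(x) = sqrt((-4 + x)**2 + 1) = sqrt(1 + (-4 + x)**2))
g(T)*w(-13) = (-7 + 14*2)*sqrt(1 + (-4 - 13)**2) = (-7 + 28)*sqrt(1 + (-17)**2) = 21*sqrt(1 + 289) = 21*sqrt(290)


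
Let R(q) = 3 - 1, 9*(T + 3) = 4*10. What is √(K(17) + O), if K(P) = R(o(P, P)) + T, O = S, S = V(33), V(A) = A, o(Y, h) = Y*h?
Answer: 2*√82/3 ≈ 6.0369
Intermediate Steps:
T = 13/9 (T = -3 + (4*10)/9 = -3 + (⅑)*40 = -3 + 40/9 = 13/9 ≈ 1.4444)
S = 33
R(q) = 2
O = 33
K(P) = 31/9 (K(P) = 2 + 13/9 = 31/9)
√(K(17) + O) = √(31/9 + 33) = √(328/9) = 2*√82/3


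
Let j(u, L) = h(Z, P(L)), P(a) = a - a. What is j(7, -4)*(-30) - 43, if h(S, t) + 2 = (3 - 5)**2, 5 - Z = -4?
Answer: -103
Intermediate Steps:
Z = 9 (Z = 5 - 1*(-4) = 5 + 4 = 9)
P(a) = 0
h(S, t) = 2 (h(S, t) = -2 + (3 - 5)**2 = -2 + (-2)**2 = -2 + 4 = 2)
j(u, L) = 2
j(7, -4)*(-30) - 43 = 2*(-30) - 43 = -60 - 43 = -103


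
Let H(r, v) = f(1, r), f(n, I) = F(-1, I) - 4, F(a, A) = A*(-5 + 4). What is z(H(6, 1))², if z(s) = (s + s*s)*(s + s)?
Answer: 3240000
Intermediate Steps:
F(a, A) = -A (F(a, A) = A*(-1) = -A)
f(n, I) = -4 - I (f(n, I) = -I - 4 = -4 - I)
H(r, v) = -4 - r
z(s) = 2*s*(s + s²) (z(s) = (s + s²)*(2*s) = 2*s*(s + s²))
z(H(6, 1))² = (2*(-4 - 1*6)²*(1 + (-4 - 1*6)))² = (2*(-4 - 6)²*(1 + (-4 - 6)))² = (2*(-10)²*(1 - 10))² = (2*100*(-9))² = (-1800)² = 3240000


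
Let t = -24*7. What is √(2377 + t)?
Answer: 47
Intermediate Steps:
t = -168
√(2377 + t) = √(2377 - 168) = √2209 = 47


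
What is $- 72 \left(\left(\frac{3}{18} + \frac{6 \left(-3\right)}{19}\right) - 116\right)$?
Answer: $\frac{159756}{19} \approx 8408.2$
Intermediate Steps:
$- 72 \left(\left(\frac{3}{18} + \frac{6 \left(-3\right)}{19}\right) - 116\right) = - 72 \left(\left(3 \cdot \frac{1}{18} - \frac{18}{19}\right) - 116\right) = - 72 \left(\left(\frac{1}{6} - \frac{18}{19}\right) - 116\right) = - 72 \left(- \frac{89}{114} - 116\right) = \left(-72\right) \left(- \frac{13313}{114}\right) = \frac{159756}{19}$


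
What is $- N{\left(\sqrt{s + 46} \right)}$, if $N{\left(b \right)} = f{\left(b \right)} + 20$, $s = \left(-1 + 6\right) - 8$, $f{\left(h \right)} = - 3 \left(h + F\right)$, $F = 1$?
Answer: $-17 + 3 \sqrt{43} \approx 2.6723$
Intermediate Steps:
$f{\left(h \right)} = -3 - 3 h$ ($f{\left(h \right)} = - 3 \left(h + 1\right) = - 3 \left(1 + h\right) = -3 - 3 h$)
$s = -3$ ($s = 5 - 8 = -3$)
$N{\left(b \right)} = 17 - 3 b$ ($N{\left(b \right)} = \left(-3 - 3 b\right) + 20 = 17 - 3 b$)
$- N{\left(\sqrt{s + 46} \right)} = - (17 - 3 \sqrt{-3 + 46}) = - (17 - 3 \sqrt{43}) = -17 + 3 \sqrt{43}$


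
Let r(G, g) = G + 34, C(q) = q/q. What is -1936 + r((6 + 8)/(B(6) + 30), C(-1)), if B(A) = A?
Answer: -34229/18 ≈ -1901.6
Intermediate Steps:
C(q) = 1
r(G, g) = 34 + G
-1936 + r((6 + 8)/(B(6) + 30), C(-1)) = -1936 + (34 + (6 + 8)/(6 + 30)) = -1936 + (34 + 14/36) = -1936 + (34 + 14*(1/36)) = -1936 + (34 + 7/18) = -1936 + 619/18 = -34229/18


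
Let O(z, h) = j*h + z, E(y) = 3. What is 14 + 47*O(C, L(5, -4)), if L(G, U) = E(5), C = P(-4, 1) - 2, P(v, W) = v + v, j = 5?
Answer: 249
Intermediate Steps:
P(v, W) = 2*v
C = -10 (C = 2*(-4) - 2 = -8 - 2 = -10)
L(G, U) = 3
O(z, h) = z + 5*h (O(z, h) = 5*h + z = z + 5*h)
14 + 47*O(C, L(5, -4)) = 14 + 47*(-10 + 5*3) = 14 + 47*(-10 + 15) = 14 + 47*5 = 14 + 235 = 249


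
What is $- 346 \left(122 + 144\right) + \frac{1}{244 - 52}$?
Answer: $- \frac{17670911}{192} \approx -92036.0$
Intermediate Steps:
$- 346 \left(122 + 144\right) + \frac{1}{244 - 52} = \left(-346\right) 266 + \frac{1}{192} = -92036 + \frac{1}{192} = - \frac{17670911}{192}$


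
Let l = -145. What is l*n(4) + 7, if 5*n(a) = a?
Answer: -109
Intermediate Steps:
n(a) = a/5
l*n(4) + 7 = -29*4 + 7 = -145*⅘ + 7 = -116 + 7 = -109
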